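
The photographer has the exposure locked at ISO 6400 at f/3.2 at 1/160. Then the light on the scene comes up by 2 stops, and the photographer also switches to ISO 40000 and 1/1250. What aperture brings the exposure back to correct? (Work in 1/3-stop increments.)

f/5.6

Scene light: 2 stops brighter.
ISO: 6400 → 8000 → 10000 → 12800 → 16000 → 20000 → 25600 → 32000 → 40000 — 2 2/3 stops higher (brighter).
Shutter speed: 1/160 → 1/200 → 1/250 → 1/320 → 1/400 → 1/500 → 1/640 → 1/800 → 1/1000 → 1/1250 — 3 stops faster (darker).
Net so far: 1 2/3 stops brighter. Aperture: f/3.2 → f/3.5 → f/4 → f/4.5 → f/5 → f/5.6.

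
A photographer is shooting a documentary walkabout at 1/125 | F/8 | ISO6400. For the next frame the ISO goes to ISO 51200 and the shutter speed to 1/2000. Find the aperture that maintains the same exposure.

ISO: 6400 → 12800 → 25600 → 51200 — 3 stops higher (brighter).
Shutter speed: 1/125 → 1/250 → 1/500 → 1/1000 → 1/2000 — 4 stops faster (darker).
Net change so far: 1 stop darker. Offset with the aperture: f/8 → f/5.6.

f/5.6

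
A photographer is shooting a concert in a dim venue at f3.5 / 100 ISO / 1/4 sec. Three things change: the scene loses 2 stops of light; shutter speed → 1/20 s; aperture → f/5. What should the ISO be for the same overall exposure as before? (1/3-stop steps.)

Scene light: 2 stops darker.
Shutter speed: 1/4 → 1/5 → 1/6 → 1/8 → 1/10 → 1/13 → 1/15 → 1/20 — 2 1/3 stops faster (darker).
Aperture: f/3.5 → f/4 → f/4.5 → f/5 — 1 stop smaller aperture (darker).
Net so far: 5 1/3 stops darker. ISO: 100 → 125 → 160 → 200 → 250 → 320 → 400 → 500 → 640 → 800 → 1000 → 1250 → 1600 → 2000 → 2500 → 3200 → 4000.

ISO 4000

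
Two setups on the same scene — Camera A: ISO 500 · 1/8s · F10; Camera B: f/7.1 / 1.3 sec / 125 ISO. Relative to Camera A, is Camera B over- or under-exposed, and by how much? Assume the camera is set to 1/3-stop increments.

Aperture: f/10 → f/9 → f/8 → f/7.1 — 1 stop larger aperture (brighter).
Shutter speed: 1/8 → 1/6 → 1/5 → 1/4 → 0.3 → 0.4 → 0.5 → 0.6 → 0.8 → 1 → 1.3 — 3 1/3 stops slower (brighter).
ISO: 500 → 400 → 320 → 250 → 200 → 160 → 125 — 2 stops dropped (darker).
Net: +1 +3 1/3 −2 = +2 1/3 stops.

2 1/3 stops brighter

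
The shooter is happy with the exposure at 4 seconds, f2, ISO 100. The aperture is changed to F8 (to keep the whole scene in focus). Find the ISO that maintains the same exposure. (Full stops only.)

Aperture: f/2 → f/2.8 → f/4 → f/5.6 → f/8 — 4 stops stopped down (darker).
Need 4 stops brighter from the ISO: 100 → 200 → 400 → 800 → 1600.

ISO 1600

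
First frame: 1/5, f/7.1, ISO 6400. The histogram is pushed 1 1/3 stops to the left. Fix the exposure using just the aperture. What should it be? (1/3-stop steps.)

Underexposed by 1 1/3 stops → need 1 1/3 stops brighter.
Aperture: f/7.1 → f/6.3 → f/5.6 → f/5 → f/4.5.

f/4.5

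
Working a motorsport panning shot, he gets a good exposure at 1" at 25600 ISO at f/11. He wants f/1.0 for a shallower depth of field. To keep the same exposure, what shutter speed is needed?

1/125s

Aperture: f/11 → f/8 → f/5.6 → f/4 → f/2.8 → f/2 → f/1.4 → f/1.0 — 7 stops opened up (brighter).
Need 7 stops darker from the shutter speed: 1 → 1/2 → 1/4 → 1/8 → 1/15 → 1/30 → 1/60 → 1/125.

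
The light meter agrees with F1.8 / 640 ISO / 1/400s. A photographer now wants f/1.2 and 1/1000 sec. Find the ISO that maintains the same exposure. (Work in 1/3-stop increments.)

ISO 800

Aperture: f/1.8 → f/1.6 → f/1.4 → f/1.2 — 1 stop wider (brighter).
Shutter speed: 1/400 → 1/500 → 1/640 → 1/800 → 1/1000 — 1 1/3 stops shorter (darker).
Net change so far: 1/3 stop darker. Offset with the ISO: 640 → 800.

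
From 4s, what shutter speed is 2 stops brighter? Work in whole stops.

15 s

Shutter speed: 4 → 8 → 15 — 2 stops slower (brighter).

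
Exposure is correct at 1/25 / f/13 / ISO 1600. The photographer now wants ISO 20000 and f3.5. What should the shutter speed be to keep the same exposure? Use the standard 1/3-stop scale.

1/4000s

ISO: 1600 → 2000 → 2500 → 3200 → 4000 → 5000 → 6400 → 8000 → 10000 → 12800 → 16000 → 20000 — 3 2/3 stops higher (brighter).
Aperture: f/13 → f/11 → f/10 → f/9 → f/8 → f/7.1 → f/6.3 → f/5.6 → f/5 → f/4.5 → f/4 → f/3.5 — 3 2/3 stops wider (brighter).
Net change so far: 7 1/3 stops brighter. Offset with the shutter speed: 1/25 → 1/30 → 1/40 → 1/50 → 1/60 → 1/80 → 1/100 → 1/125 → 1/160 → 1/200 → 1/250 → 1/320 → 1/400 → 1/500 → 1/640 → 1/800 → 1/1000 → 1/1250 → 1/1600 → 1/2000 → 1/2500 → 1/3200 → 1/4000.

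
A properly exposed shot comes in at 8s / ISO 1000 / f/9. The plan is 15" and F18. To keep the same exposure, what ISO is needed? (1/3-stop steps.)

ISO 2000

Shutter speed: 8 → 10 → 13 → 15 — 1 stop longer (brighter).
Aperture: f/9 → f/10 → f/11 → f/13 → f/14 → f/16 → f/18 — 2 stops narrower (darker).
Net change so far: 1 stop darker. Offset with the ISO: 1000 → 1250 → 1600 → 2000.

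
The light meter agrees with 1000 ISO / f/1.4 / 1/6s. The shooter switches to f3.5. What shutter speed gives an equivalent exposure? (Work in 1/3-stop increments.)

Aperture: f/1.4 → f/1.6 → f/1.8 → f/2 → f/2.2 → f/2.5 → f/2.8 → f/3.2 → f/3.5 — 2 2/3 stops narrower (darker).
Need 2 2/3 stops brighter from the shutter speed: 1/6 → 1/5 → 1/4 → 0.3 → 0.4 → 0.5 → 0.6 → 0.8 → 1.

1 s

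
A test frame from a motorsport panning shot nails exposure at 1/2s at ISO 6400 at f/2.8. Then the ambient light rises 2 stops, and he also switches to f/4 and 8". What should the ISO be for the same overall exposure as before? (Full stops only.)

ISO 200

Scene light: 2 stops brighter.
Aperture: f/2.8 → f/4 — 1 stop narrower (darker).
Shutter speed: 1/2 → 1 → 2 → 4 → 8 — 4 stops slower (brighter).
Net so far: 5 stops brighter. ISO: 6400 → 3200 → 1600 → 800 → 400 → 200.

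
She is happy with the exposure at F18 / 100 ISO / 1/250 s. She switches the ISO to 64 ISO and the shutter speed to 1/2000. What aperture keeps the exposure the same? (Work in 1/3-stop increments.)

ISO: 100 → 80 → 64 — 2/3 stop dropped (darker).
Shutter speed: 1/250 → 1/320 → 1/400 → 1/500 → 1/640 → 1/800 → 1/1000 → 1/1250 → 1/1600 → 1/2000 — 3 stops shorter (darker).
Net change so far: 3 2/3 stops darker. Offset with the aperture: f/18 → f/16 → f/14 → f/13 → f/11 → f/10 → f/9 → f/8 → f/7.1 → f/6.3 → f/5.6 → f/5.

f/5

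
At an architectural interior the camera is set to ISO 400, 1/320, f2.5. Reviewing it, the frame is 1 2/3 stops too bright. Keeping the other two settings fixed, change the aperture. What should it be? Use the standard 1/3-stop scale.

f/4.5

Overexposed by 1 2/3 stops → need 1 2/3 stops darker.
Aperture: f/2.5 → f/2.8 → f/3.2 → f/3.5 → f/4 → f/4.5.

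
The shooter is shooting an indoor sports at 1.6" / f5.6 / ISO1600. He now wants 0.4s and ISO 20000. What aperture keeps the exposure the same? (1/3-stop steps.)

Shutter speed: 1.6 → 1.3 → 1 → 0.8 → 0.6 → 0.5 → 0.4 — 2 stops shorter (darker).
ISO: 1600 → 2000 → 2500 → 3200 → 4000 → 5000 → 6400 → 8000 → 10000 → 12800 → 16000 → 20000 — 3 2/3 stops raised (brighter).
Net change so far: 1 2/3 stops brighter. Offset with the aperture: f/5.6 → f/6.3 → f/7.1 → f/8 → f/9 → f/10.

f/10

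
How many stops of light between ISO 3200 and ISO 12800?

3200 → 6400 → 12800 — count the steps: 2 stops.

2 stops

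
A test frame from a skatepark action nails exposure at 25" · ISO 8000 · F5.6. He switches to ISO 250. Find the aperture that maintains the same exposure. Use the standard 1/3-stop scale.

f/1.0

ISO: 8000 → 6400 → 5000 → 4000 → 3200 → 2500 → 2000 → 1600 → 1250 → 1000 → 800 → 640 → 500 → 400 → 320 → 250 — 5 stops dropped (darker).
Need 5 stops brighter from the aperture: f/5.6 → f/5 → f/4.5 → f/4 → f/3.5 → f/3.2 → f/2.8 → f/2.5 → f/2.2 → f/2 → f/1.8 → f/1.6 → f/1.4 → f/1.2 → f/1.1 → f/1.0.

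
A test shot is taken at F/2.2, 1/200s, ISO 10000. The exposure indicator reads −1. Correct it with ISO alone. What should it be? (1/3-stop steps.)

ISO 20000

Underexposed by 1 stop → need 1 stop brighter.
ISO: 10000 → 12800 → 16000 → 20000.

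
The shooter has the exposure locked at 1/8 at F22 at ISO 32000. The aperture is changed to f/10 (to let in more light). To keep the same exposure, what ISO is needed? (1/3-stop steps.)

Aperture: f/22 → f/20 → f/18 → f/16 → f/14 → f/13 → f/11 → f/10 — 2 1/3 stops wider (brighter).
Need 2 1/3 stops darker from the ISO: 32000 → 25600 → 20000 → 16000 → 12800 → 10000 → 8000 → 6400.

ISO 6400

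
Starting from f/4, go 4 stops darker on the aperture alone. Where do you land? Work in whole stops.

f/16

Aperture: f/4 → f/5.6 → f/8 → f/11 → f/16 — 4 stops narrower (darker).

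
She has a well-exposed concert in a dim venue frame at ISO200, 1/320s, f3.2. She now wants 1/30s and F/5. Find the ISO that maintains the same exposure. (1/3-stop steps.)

Shutter speed: 1/320 → 1/250 → 1/200 → 1/160 → 1/125 → 1/100 → 1/80 → 1/60 → 1/50 → 1/40 → 1/30 — 3 1/3 stops slower (brighter).
Aperture: f/3.2 → f/3.5 → f/4 → f/4.5 → f/5 — 1 1/3 stops stopped down (darker).
Net change so far: 2 stops brighter. Offset with the ISO: 200 → 160 → 125 → 100 → 80 → 64 → 50.

ISO 50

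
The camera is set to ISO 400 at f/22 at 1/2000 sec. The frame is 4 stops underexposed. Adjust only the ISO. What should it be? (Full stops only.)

ISO 6400

Underexposed by 4 stops → need 4 stops brighter.
ISO: 400 → 800 → 1600 → 3200 → 6400.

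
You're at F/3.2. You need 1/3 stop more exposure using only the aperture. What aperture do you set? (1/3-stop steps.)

Aperture: f/3.2 → f/2.8 — 1/3 stop wider (brighter).

f/2.8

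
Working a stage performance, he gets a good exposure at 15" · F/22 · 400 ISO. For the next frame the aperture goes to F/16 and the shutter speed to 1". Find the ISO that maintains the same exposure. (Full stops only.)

ISO 3200

Aperture: f/22 → f/16 — 1 stop opened up (brighter).
Shutter speed: 15 → 8 → 4 → 2 → 1 — 4 stops shorter (darker).
Net change so far: 3 stops darker. Offset with the ISO: 400 → 800 → 1600 → 3200.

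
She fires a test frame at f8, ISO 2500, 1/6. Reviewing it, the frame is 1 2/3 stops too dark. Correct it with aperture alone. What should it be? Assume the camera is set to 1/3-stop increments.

f/4.5

Underexposed by 1 2/3 stops → need 1 2/3 stops brighter.
Aperture: f/8 → f/7.1 → f/6.3 → f/5.6 → f/5 → f/4.5.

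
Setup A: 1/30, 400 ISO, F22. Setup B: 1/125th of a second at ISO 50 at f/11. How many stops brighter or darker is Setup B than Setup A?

3 stops darker

Aperture: f/22 → f/16 → f/11 — 2 stops larger aperture (brighter).
Shutter speed: 1/30 → 1/60 → 1/125 — 2 stops faster (darker).
ISO: 400 → 200 → 100 → 50 — 3 stops lower (darker).
Net: +2 −2 −3 = −3 stops.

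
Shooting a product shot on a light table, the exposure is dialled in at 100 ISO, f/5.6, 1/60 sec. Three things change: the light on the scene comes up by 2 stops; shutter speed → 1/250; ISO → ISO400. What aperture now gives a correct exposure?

Scene light: 2 stops brighter.
Shutter speed: 1/60 → 1/125 → 1/250 — 2 stops shorter (darker).
ISO: 100 → 200 → 400 — 2 stops higher (brighter).
Net so far: 2 stops brighter. Aperture: f/5.6 → f/8 → f/11.

f/11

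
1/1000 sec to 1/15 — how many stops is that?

6 stops

1/1000 → 1/500 → 1/250 → 1/125 → 1/60 → 1/30 → 1/15 — count the steps: 6 stops.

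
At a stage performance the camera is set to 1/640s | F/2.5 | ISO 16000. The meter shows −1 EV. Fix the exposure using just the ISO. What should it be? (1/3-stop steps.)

ISO 32000

Underexposed by 1 stop → need 1 stop brighter.
ISO: 16000 → 20000 → 25600 → 32000.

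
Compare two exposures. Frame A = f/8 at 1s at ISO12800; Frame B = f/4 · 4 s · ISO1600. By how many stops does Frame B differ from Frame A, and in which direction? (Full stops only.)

1 stop brighter

Aperture: f/8 → f/5.6 → f/4 — 2 stops wider (brighter).
Shutter speed: 1 → 2 → 4 — 2 stops slower (brighter).
ISO: 12800 → 6400 → 3200 → 1600 — 3 stops lower (darker).
Net: +2 +2 −3 = +1 stop.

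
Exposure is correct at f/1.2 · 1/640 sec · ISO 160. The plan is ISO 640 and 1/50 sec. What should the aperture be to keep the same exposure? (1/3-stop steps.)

f/9

ISO: 160 → 200 → 250 → 320 → 400 → 500 → 640 — 2 stops higher (brighter).
Shutter speed: 1/640 → 1/500 → 1/400 → 1/320 → 1/250 → 1/200 → 1/160 → 1/125 → 1/100 → 1/80 → 1/60 → 1/50 — 3 2/3 stops longer (brighter).
Net change so far: 5 2/3 stops brighter. Offset with the aperture: f/1.2 → f/1.4 → f/1.6 → f/1.8 → f/2 → f/2.2 → f/2.5 → f/2.8 → f/3.2 → f/3.5 → f/4 → f/4.5 → f/5 → f/5.6 → f/6.3 → f/7.1 → f/8 → f/9.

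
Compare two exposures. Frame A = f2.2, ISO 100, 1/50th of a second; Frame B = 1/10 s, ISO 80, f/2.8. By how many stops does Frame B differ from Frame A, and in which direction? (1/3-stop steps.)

Aperture: f/2.2 → f/2.5 → f/2.8 — 2/3 stop stopped down (darker).
Shutter speed: 1/50 → 1/40 → 1/30 → 1/25 → 1/20 → 1/15 → 1/13 → 1/10 — 2 1/3 stops slower (brighter).
ISO: 100 → 80 — 1/3 stop lower (darker).
Net: −2/3 +2 1/3 −1/3 = +1 1/3 stops.

1 1/3 stops brighter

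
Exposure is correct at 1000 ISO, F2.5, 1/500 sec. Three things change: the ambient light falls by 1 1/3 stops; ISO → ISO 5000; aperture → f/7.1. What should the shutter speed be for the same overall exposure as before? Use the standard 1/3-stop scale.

Scene light: 1 1/3 stops darker.
ISO: 1000 → 1250 → 1600 → 2000 → 2500 → 3200 → 4000 → 5000 — 2 1/3 stops raised (brighter).
Aperture: f/2.5 → f/2.8 → f/3.2 → f/3.5 → f/4 → f/4.5 → f/5 → f/5.6 → f/6.3 → f/7.1 — 3 stops stopped down (darker).
Net so far: 2 stops darker. Shutter speed: 1/500 → 1/400 → 1/320 → 1/250 → 1/200 → 1/160 → 1/125.

1/125s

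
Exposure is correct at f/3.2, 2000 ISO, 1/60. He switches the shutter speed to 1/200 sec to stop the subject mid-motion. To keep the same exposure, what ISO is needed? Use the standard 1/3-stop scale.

Shutter speed: 1/60 → 1/80 → 1/100 → 1/125 → 1/160 → 1/200 — 1 2/3 stops shorter (darker).
Need 1 2/3 stops brighter from the ISO: 2000 → 2500 → 3200 → 4000 → 5000 → 6400.

ISO 6400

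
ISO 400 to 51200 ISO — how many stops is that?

400 → 800 → 1600 → 3200 → 6400 → 12800 → 25600 → 51200 — count the steps: 7 stops.

7 stops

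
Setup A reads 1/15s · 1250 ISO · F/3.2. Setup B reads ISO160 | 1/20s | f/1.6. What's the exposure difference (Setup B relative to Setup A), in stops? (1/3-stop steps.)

1 1/3 stops darker

Aperture: f/3.2 → f/2.8 → f/2.5 → f/2.2 → f/2 → f/1.8 → f/1.6 — 2 stops opened up (brighter).
Shutter speed: 1/15 → 1/20 — 1/3 stop faster (darker).
ISO: 1250 → 1000 → 800 → 640 → 500 → 400 → 320 → 250 → 200 → 160 — 3 stops dropped (darker).
Net: +2 −1/3 −3 = −1 1/3 stops.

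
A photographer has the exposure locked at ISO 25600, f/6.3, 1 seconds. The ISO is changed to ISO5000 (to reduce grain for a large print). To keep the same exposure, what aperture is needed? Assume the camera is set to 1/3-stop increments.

ISO: 25600 → 20000 → 16000 → 12800 → 10000 → 8000 → 6400 → 5000 — 2 1/3 stops dropped (darker).
Need 2 1/3 stops brighter from the aperture: f/6.3 → f/5.6 → f/5 → f/4.5 → f/4 → f/3.5 → f/3.2 → f/2.8.

f/2.8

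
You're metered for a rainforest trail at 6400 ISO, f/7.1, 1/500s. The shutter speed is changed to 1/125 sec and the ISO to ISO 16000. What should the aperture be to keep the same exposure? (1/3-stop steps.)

Shutter speed: 1/500 → 1/400 → 1/320 → 1/250 → 1/200 → 1/160 → 1/125 — 2 stops slower (brighter).
ISO: 6400 → 8000 → 10000 → 12800 → 16000 — 1 1/3 stops higher (brighter).
Net change so far: 3 1/3 stops brighter. Offset with the aperture: f/7.1 → f/8 → f/9 → f/10 → f/11 → f/13 → f/14 → f/16 → f/18 → f/20 → f/22.

f/22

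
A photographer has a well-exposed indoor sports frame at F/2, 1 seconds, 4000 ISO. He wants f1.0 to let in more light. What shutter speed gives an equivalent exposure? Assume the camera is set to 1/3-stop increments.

1/4s

Aperture: f/2 → f/1.8 → f/1.6 → f/1.4 → f/1.2 → f/1.1 → f/1.0 — 2 stops opened up (brighter).
Need 2 stops darker from the shutter speed: 1 → 0.8 → 0.6 → 0.5 → 0.4 → 0.3 → 1/4.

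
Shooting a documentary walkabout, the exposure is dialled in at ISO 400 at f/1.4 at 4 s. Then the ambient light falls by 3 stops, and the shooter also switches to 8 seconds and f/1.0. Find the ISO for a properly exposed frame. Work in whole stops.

Scene light: 3 stops darker.
Shutter speed: 4 → 8 — 1 stop slower (brighter).
Aperture: f/1.4 → f/1.0 — 1 stop larger aperture (brighter).
Net so far: 1 stop darker. ISO: 400 → 800.

ISO 800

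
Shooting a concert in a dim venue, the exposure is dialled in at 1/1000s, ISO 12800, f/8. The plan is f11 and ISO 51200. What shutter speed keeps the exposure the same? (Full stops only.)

1/2000s

Aperture: f/8 → f/11 — 1 stop narrower (darker).
ISO: 12800 → 25600 → 51200 — 2 stops raised (brighter).
Net change so far: 1 stop brighter. Offset with the shutter speed: 1/1000 → 1/2000.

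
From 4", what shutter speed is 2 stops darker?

1 s

Shutter speed: 4 → 2 → 1 — 2 stops faster (darker).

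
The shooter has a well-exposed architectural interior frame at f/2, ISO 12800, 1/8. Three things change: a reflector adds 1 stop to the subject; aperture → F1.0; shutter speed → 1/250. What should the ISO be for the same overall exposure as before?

ISO 51200

Scene light: 1 stop brighter.
Aperture: f/2 → f/1.4 → f/1.0 — 2 stops larger aperture (brighter).
Shutter speed: 1/8 → 1/15 → 1/30 → 1/60 → 1/125 → 1/250 — 5 stops shorter (darker).
Net so far: 2 stops darker. ISO: 12800 → 25600 → 51200.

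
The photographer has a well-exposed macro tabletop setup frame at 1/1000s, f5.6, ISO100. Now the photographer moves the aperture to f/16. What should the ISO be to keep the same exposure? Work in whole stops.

Aperture: f/5.6 → f/8 → f/11 → f/16 — 3 stops stopped down (darker).
Need 3 stops brighter from the ISO: 100 → 200 → 400 → 800.

ISO 800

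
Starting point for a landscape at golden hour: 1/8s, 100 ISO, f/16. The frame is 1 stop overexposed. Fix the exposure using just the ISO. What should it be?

Overexposed by 1 stop → need 1 stop darker.
ISO: 100 → 50.

ISO 50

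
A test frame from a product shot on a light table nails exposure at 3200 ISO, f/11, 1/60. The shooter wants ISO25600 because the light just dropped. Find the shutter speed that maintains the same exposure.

ISO: 3200 → 6400 → 12800 → 25600 — 3 stops higher (brighter).
Need 3 stops darker from the shutter speed: 1/60 → 1/125 → 1/250 → 1/500.

1/500s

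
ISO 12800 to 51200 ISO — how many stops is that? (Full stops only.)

2 stops

12800 → 25600 → 51200 — count the steps: 2 stops.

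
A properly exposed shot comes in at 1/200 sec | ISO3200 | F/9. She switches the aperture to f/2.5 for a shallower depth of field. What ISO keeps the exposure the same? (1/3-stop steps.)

ISO 250

Aperture: f/9 → f/8 → f/7.1 → f/6.3 → f/5.6 → f/5 → f/4.5 → f/4 → f/3.5 → f/3.2 → f/2.8 → f/2.5 — 3 2/3 stops wider (brighter).
Need 3 2/3 stops darker from the ISO: 3200 → 2500 → 2000 → 1600 → 1250 → 1000 → 800 → 640 → 500 → 400 → 320 → 250.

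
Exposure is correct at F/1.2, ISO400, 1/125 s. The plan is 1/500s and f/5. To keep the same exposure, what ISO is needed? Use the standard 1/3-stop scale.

Shutter speed: 1/125 → 1/160 → 1/200 → 1/250 → 1/320 → 1/400 → 1/500 — 2 stops faster (darker).
Aperture: f/1.2 → f/1.4 → f/1.6 → f/1.8 → f/2 → f/2.2 → f/2.5 → f/2.8 → f/3.2 → f/3.5 → f/4 → f/4.5 → f/5 — 4 stops smaller aperture (darker).
Net change so far: 6 stops darker. Offset with the ISO: 400 → 500 → 640 → 800 → 1000 → 1250 → 1600 → 2000 → 2500 → 3200 → 4000 → 5000 → 6400 → 8000 → 10000 → 12800 → 16000 → 20000 → 25600.

ISO 25600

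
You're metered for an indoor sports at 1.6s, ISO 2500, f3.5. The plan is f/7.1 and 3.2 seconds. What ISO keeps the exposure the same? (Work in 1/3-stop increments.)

ISO 5000

Aperture: f/3.5 → f/4 → f/4.5 → f/5 → f/5.6 → f/6.3 → f/7.1 — 2 stops smaller aperture (darker).
Shutter speed: 1.6 → 2 → 2.5 → 3.2 — 1 stop slower (brighter).
Net change so far: 1 stop darker. Offset with the ISO: 2500 → 3200 → 4000 → 5000.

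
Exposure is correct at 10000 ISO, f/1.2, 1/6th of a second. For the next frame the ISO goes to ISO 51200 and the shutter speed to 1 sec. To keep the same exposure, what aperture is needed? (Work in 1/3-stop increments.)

ISO: 10000 → 12800 → 16000 → 20000 → 25600 → 32000 → 40000 → 51200 — 2 1/3 stops higher (brighter).
Shutter speed: 1/6 → 1/5 → 1/4 → 0.3 → 0.4 → 0.5 → 0.6 → 0.8 → 1 — 2 2/3 stops slower (brighter).
Net change so far: 5 stops brighter. Offset with the aperture: f/1.2 → f/1.4 → f/1.6 → f/1.8 → f/2 → f/2.2 → f/2.5 → f/2.8 → f/3.2 → f/3.5 → f/4 → f/4.5 → f/5 → f/5.6 → f/6.3 → f/7.1.

f/7.1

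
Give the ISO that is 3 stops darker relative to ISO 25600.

ISO 3200

ISO: 25600 → 12800 → 6400 → 3200 — 3 stops dropped (darker).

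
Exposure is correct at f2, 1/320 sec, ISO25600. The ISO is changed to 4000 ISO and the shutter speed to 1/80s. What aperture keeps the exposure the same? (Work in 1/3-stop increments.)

f/1.6

ISO: 25600 → 20000 → 16000 → 12800 → 10000 → 8000 → 6400 → 5000 → 4000 — 2 2/3 stops lower (darker).
Shutter speed: 1/320 → 1/250 → 1/200 → 1/160 → 1/125 → 1/100 → 1/80 — 2 stops longer (brighter).
Net change so far: 2/3 stop darker. Offset with the aperture: f/2 → f/1.8 → f/1.6.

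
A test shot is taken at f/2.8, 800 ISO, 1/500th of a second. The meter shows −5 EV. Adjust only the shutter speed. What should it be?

1/15s

Underexposed by 5 stops → need 5 stops brighter.
Shutter speed: 1/500 → 1/250 → 1/125 → 1/60 → 1/30 → 1/15.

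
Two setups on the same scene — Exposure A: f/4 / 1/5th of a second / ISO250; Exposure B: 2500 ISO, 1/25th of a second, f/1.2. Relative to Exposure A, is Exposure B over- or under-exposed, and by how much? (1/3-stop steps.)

Aperture: f/4 → f/3.5 → f/3.2 → f/2.8 → f/2.5 → f/2.2 → f/2 → f/1.8 → f/1.6 → f/1.4 → f/1.2 — 3 1/3 stops opened up (brighter).
Shutter speed: 1/5 → 1/6 → 1/8 → 1/10 → 1/13 → 1/15 → 1/20 → 1/25 — 2 1/3 stops faster (darker).
ISO: 250 → 320 → 400 → 500 → 640 → 800 → 1000 → 1250 → 1600 → 2000 → 2500 — 3 1/3 stops higher (brighter).
Net: +3 1/3 −2 1/3 +3 1/3 = +4 1/3 stops.

4 1/3 stops brighter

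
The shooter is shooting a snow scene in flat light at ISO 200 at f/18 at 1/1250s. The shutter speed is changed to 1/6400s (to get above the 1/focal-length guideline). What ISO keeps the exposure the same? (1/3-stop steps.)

ISO 1000

Shutter speed: 1/1250 → 1/1600 → 1/2000 → 1/2500 → 1/3200 → 1/4000 → 1/5000 → 1/6400 — 2 1/3 stops shorter (darker).
Need 2 1/3 stops brighter from the ISO: 200 → 250 → 320 → 400 → 500 → 640 → 800 → 1000.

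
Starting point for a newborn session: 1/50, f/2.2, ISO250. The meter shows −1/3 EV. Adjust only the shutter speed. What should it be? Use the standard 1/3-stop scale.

Underexposed by 1/3 stop → need 1/3 stop brighter.
Shutter speed: 1/50 → 1/40.

1/40s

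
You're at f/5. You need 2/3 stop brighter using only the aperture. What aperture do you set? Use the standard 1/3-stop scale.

f/4

Aperture: f/5 → f/4.5 → f/4 — 2/3 stop larger aperture (brighter).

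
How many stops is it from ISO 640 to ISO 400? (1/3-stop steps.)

2/3 stop

640 → 500 → 400 — count the steps: 2 third-stops = 2/3 stop.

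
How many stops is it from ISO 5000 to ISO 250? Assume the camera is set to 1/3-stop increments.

4 1/3 stops

5000 → 4000 → 3200 → 2500 → 2000 → 1600 → 1250 → 1000 → 800 → 640 → 500 → 400 → 320 → 250 — count the steps: 13 third-stops = 4 1/3 stops.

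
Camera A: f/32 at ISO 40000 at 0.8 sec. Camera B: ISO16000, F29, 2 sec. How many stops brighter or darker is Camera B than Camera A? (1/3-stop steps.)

Aperture: f/32 → f/29 — 1/3 stop larger aperture (brighter).
Shutter speed: 0.8 → 1 → 1.3 → 1.6 → 2 — 1 1/3 stops slower (brighter).
ISO: 40000 → 32000 → 25600 → 20000 → 16000 — 1 1/3 stops dropped (darker).
Net: +1/3 +1 1/3 −1 1/3 = +1/3 stops.

1/3 stop brighter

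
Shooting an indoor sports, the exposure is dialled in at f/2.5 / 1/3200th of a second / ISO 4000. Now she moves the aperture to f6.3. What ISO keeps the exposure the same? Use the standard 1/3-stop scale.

ISO 25600

Aperture: f/2.5 → f/2.8 → f/3.2 → f/3.5 → f/4 → f/4.5 → f/5 → f/5.6 → f/6.3 — 2 2/3 stops smaller aperture (darker).
Need 2 2/3 stops brighter from the ISO: 4000 → 5000 → 6400 → 8000 → 10000 → 12800 → 16000 → 20000 → 25600.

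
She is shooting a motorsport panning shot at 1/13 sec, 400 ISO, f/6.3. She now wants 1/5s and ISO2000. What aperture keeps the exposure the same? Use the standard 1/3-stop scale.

Shutter speed: 1/13 → 1/10 → 1/8 → 1/6 → 1/5 — 1 1/3 stops longer (brighter).
ISO: 400 → 500 → 640 → 800 → 1000 → 1250 → 1600 → 2000 — 2 1/3 stops raised (brighter).
Net change so far: 3 2/3 stops brighter. Offset with the aperture: f/6.3 → f/7.1 → f/8 → f/9 → f/10 → f/11 → f/13 → f/14 → f/16 → f/18 → f/20 → f/22.

f/22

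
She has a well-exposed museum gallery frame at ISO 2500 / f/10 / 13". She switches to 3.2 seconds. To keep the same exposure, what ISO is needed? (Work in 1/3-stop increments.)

Shutter speed: 13 → 10 → 8 → 6 → 5 → 4 → 3.2 — 2 stops faster (darker).
Need 2 stops brighter from the ISO: 2500 → 3200 → 4000 → 5000 → 6400 → 8000 → 10000.

ISO 10000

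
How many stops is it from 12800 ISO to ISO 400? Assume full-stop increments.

5 stops

12800 → 6400 → 3200 → 1600 → 800 → 400 — count the steps: 5 stops.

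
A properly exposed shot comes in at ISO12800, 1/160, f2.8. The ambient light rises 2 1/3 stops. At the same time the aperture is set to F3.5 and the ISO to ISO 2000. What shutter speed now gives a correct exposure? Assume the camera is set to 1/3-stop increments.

Scene light: 2 1/3 stops brighter.
Aperture: f/2.8 → f/3.2 → f/3.5 — 2/3 stop stopped down (darker).
ISO: 12800 → 10000 → 8000 → 6400 → 5000 → 4000 → 3200 → 2500 → 2000 — 2 2/3 stops dropped (darker).
Net so far: 1 stop darker. Shutter speed: 1/160 → 1/125 → 1/100 → 1/80.

1/80s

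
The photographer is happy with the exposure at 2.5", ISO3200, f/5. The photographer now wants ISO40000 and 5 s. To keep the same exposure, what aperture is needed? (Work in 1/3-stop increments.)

ISO: 3200 → 4000 → 5000 → 6400 → 8000 → 10000 → 12800 → 16000 → 20000 → 25600 → 32000 → 40000 — 3 2/3 stops higher (brighter).
Shutter speed: 2.5 → 3.2 → 4 → 5 — 1 stop longer (brighter).
Net change so far: 4 2/3 stops brighter. Offset with the aperture: f/5 → f/5.6 → f/6.3 → f/7.1 → f/8 → f/9 → f/10 → f/11 → f/13 → f/14 → f/16 → f/18 → f/20 → f/22 → f/25.

f/25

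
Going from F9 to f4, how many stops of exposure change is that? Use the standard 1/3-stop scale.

f/9 → f/8 → f/7.1 → f/6.3 → f/5.6 → f/5 → f/4.5 → f/4 — count the steps: 7 third-stops = 2 1/3 stops.

2 1/3 stops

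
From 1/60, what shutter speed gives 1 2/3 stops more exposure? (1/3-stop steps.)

Shutter speed: 1/60 → 1/50 → 1/40 → 1/30 → 1/25 → 1/20 — 1 2/3 stops slower (brighter).

1/20s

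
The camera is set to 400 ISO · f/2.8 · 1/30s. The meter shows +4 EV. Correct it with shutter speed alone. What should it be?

Overexposed by 4 stops → need 4 stops darker.
Shutter speed: 1/30 → 1/60 → 1/125 → 1/250 → 1/500.

1/500s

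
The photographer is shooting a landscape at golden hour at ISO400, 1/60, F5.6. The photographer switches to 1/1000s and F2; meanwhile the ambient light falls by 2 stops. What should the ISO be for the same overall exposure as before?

ISO 3200

Scene light: 2 stops darker.
Shutter speed: 1/60 → 1/125 → 1/250 → 1/500 → 1/1000 — 4 stops shorter (darker).
Aperture: f/5.6 → f/4 → f/2.8 → f/2 — 3 stops wider (brighter).
Net so far: 3 stops darker. ISO: 400 → 800 → 1600 → 3200.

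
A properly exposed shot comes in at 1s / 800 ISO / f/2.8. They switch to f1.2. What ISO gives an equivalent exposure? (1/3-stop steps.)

Aperture: f/2.8 → f/2.5 → f/2.2 → f/2 → f/1.8 → f/1.6 → f/1.4 → f/1.2 — 2 1/3 stops wider (brighter).
Need 2 1/3 stops darker from the ISO: 800 → 640 → 500 → 400 → 320 → 250 → 200 → 160.

ISO 160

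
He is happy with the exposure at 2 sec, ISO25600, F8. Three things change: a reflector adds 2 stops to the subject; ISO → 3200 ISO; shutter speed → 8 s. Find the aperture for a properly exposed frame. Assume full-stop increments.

f/11

Scene light: 2 stops brighter.
ISO: 25600 → 12800 → 6400 → 3200 — 3 stops lower (darker).
Shutter speed: 2 → 4 → 8 — 2 stops longer (brighter).
Net so far: 1 stop brighter. Aperture: f/8 → f/11.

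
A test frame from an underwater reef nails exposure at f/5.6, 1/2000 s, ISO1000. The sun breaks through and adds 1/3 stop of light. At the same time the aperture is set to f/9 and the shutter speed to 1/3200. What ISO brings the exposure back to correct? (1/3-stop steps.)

Scene light: 1/3 stop brighter.
Aperture: f/5.6 → f/6.3 → f/7.1 → f/8 → f/9 — 1 1/3 stops stopped down (darker).
Shutter speed: 1/2000 → 1/2500 → 1/3200 — 2/3 stop faster (darker).
Net so far: 1 2/3 stops darker. ISO: 1000 → 1250 → 1600 → 2000 → 2500 → 3200.

ISO 3200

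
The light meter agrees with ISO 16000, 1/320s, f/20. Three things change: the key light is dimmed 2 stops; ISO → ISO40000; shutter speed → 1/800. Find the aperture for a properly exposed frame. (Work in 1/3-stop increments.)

Scene light: 2 stops darker.
ISO: 16000 → 20000 → 25600 → 32000 → 40000 — 1 1/3 stops raised (brighter).
Shutter speed: 1/320 → 1/400 → 1/500 → 1/640 → 1/800 — 1 1/3 stops faster (darker).
Net so far: 2 stops darker. Aperture: f/20 → f/18 → f/16 → f/14 → f/13 → f/11 → f/10.

f/10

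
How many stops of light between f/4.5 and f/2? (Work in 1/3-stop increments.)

f/4.5 → f/4 → f/3.5 → f/3.2 → f/2.8 → f/2.5 → f/2.2 → f/2 — count the steps: 7 third-stops = 2 1/3 stops.

2 1/3 stops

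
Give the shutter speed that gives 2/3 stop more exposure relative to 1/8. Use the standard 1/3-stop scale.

Shutter speed: 1/8 → 1/6 → 1/5 — 2/3 stop slower (brighter).

1/5s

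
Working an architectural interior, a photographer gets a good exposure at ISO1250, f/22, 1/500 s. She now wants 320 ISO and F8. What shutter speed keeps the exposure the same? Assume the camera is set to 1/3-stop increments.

ISO: 1250 → 1000 → 800 → 640 → 500 → 400 → 320 — 2 stops dropped (darker).
Aperture: f/22 → f/20 → f/18 → f/16 → f/14 → f/13 → f/11 → f/10 → f/9 → f/8 — 3 stops wider (brighter).
Net change so far: 1 stop brighter. Offset with the shutter speed: 1/500 → 1/640 → 1/800 → 1/1000.

1/1000s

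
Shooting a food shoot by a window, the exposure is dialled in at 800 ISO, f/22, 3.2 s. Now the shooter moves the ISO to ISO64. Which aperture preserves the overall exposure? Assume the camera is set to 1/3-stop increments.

f/6.3

ISO: 800 → 640 → 500 → 400 → 320 → 250 → 200 → 160 → 125 → 100 → 80 → 64 — 3 2/3 stops lower (darker).
Need 3 2/3 stops brighter from the aperture: f/22 → f/20 → f/18 → f/16 → f/14 → f/13 → f/11 → f/10 → f/9 → f/8 → f/7.1 → f/6.3.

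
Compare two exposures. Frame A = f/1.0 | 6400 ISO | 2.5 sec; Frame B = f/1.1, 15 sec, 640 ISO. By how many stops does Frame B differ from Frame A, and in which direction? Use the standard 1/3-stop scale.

1 stop darker

Aperture: f/1.0 → f/1.1 — 1/3 stop narrower (darker).
Shutter speed: 2.5 → 3.2 → 4 → 5 → 6 → 8 → 10 → 13 → 15 — 2 2/3 stops slower (brighter).
ISO: 6400 → 5000 → 4000 → 3200 → 2500 → 2000 → 1600 → 1250 → 1000 → 800 → 640 — 3 1/3 stops dropped (darker).
Net: −1/3 +2 2/3 −3 1/3 = −1 stop.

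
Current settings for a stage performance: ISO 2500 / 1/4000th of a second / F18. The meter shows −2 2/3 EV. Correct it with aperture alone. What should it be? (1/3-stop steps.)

Underexposed by 2 2/3 stops → need 2 2/3 stops brighter.
Aperture: f/18 → f/16 → f/14 → f/13 → f/11 → f/10 → f/9 → f/8 → f/7.1.

f/7.1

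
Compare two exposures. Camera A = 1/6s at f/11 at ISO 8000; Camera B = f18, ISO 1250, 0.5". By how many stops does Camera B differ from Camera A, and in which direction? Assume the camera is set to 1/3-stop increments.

Aperture: f/11 → f/13 → f/14 → f/16 → f/18 — 1 1/3 stops stopped down (darker).
Shutter speed: 1/6 → 1/5 → 1/4 → 0.3 → 0.4 → 0.5 — 1 2/3 stops longer (brighter).
ISO: 8000 → 6400 → 5000 → 4000 → 3200 → 2500 → 2000 → 1600 → 1250 — 2 2/3 stops dropped (darker).
Net: −1 1/3 +1 2/3 −2 2/3 = −2 1/3 stops.

2 1/3 stops darker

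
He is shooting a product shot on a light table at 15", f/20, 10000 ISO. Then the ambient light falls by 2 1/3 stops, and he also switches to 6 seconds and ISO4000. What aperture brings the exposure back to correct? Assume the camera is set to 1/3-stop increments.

Scene light: 2 1/3 stops darker.
Shutter speed: 15 → 13 → 10 → 8 → 6 — 1 1/3 stops faster (darker).
ISO: 10000 → 8000 → 6400 → 5000 → 4000 — 1 1/3 stops lower (darker).
Net so far: 5 stops darker. Aperture: f/20 → f/18 → f/16 → f/14 → f/13 → f/11 → f/10 → f/9 → f/8 → f/7.1 → f/6.3 → f/5.6 → f/5 → f/4.5 → f/4 → f/3.5.

f/3.5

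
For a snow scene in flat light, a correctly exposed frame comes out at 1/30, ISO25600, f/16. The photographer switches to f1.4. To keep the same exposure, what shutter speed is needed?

Aperture: f/16 → f/11 → f/8 → f/5.6 → f/4 → f/2.8 → f/2 → f/1.4 — 7 stops opened up (brighter).
Need 7 stops darker from the shutter speed: 1/30 → 1/60 → 1/125 → 1/250 → 1/500 → 1/1000 → 1/2000 → 1/4000.

1/4000s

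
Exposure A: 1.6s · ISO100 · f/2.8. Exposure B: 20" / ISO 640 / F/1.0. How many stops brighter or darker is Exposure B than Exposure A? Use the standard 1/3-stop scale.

Aperture: f/2.8 → f/2.5 → f/2.2 → f/2 → f/1.8 → f/1.6 → f/1.4 → f/1.2 → f/1.1 → f/1.0 — 3 stops larger aperture (brighter).
Shutter speed: 1.6 → 2 → 2.5 → 3.2 → 4 → 5 → 6 → 8 → 10 → 13 → 15 → 20 — 3 2/3 stops longer (brighter).
ISO: 100 → 125 → 160 → 200 → 250 → 320 → 400 → 500 → 640 — 2 2/3 stops raised (brighter).
Net: +3 +3 2/3 +2 2/3 = +9 1/3 stops.

9 1/3 stops brighter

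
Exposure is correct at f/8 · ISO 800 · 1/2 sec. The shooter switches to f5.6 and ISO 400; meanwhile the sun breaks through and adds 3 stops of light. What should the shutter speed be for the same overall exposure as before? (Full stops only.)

Scene light: 3 stops brighter.
Aperture: f/8 → f/5.6 — 1 stop larger aperture (brighter).
ISO: 800 → 400 — 1 stop dropped (darker).
Net so far: 3 stops brighter. Shutter speed: 1/2 → 1/4 → 1/8 → 1/15.

1/15s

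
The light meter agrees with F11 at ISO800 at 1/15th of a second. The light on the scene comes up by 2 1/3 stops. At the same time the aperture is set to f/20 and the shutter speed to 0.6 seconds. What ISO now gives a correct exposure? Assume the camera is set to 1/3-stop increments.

ISO 50

Scene light: 2 1/3 stops brighter.
Aperture: f/11 → f/13 → f/14 → f/16 → f/18 → f/20 — 1 2/3 stops narrower (darker).
Shutter speed: 1/15 → 1/13 → 1/10 → 1/8 → 1/6 → 1/5 → 1/4 → 0.3 → 0.4 → 0.5 → 0.6 — 3 1/3 stops slower (brighter).
Net so far: 4 stops brighter. ISO: 800 → 640 → 500 → 400 → 320 → 250 → 200 → 160 → 125 → 100 → 80 → 64 → 50.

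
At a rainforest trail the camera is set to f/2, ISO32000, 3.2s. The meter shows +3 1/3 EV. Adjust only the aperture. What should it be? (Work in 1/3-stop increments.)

Overexposed by 3 1/3 stops → need 3 1/3 stops darker.
Aperture: f/2 → f/2.2 → f/2.5 → f/2.8 → f/3.2 → f/3.5 → f/4 → f/4.5 → f/5 → f/5.6 → f/6.3.

f/6.3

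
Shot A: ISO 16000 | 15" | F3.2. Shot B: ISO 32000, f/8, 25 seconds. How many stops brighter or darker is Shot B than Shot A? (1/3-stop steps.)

1 stop darker

Aperture: f/3.2 → f/3.5 → f/4 → f/4.5 → f/5 → f/5.6 → f/6.3 → f/7.1 → f/8 — 2 2/3 stops stopped down (darker).
Shutter speed: 15 → 20 → 25 — 2/3 stop slower (brighter).
ISO: 16000 → 20000 → 25600 → 32000 — 1 stop raised (brighter).
Net: −2 2/3 +2/3 +1 = −1 stop.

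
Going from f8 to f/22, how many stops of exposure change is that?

3 stops

f/8 → f/11 → f/16 → f/22 — count the steps: 3 stops.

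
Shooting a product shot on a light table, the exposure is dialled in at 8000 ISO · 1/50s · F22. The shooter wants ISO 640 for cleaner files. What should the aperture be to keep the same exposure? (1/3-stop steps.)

ISO: 8000 → 6400 → 5000 → 4000 → 3200 → 2500 → 2000 → 1600 → 1250 → 1000 → 800 → 640 — 3 2/3 stops lower (darker).
Need 3 2/3 stops brighter from the aperture: f/22 → f/20 → f/18 → f/16 → f/14 → f/13 → f/11 → f/10 → f/9 → f/8 → f/7.1 → f/6.3.

f/6.3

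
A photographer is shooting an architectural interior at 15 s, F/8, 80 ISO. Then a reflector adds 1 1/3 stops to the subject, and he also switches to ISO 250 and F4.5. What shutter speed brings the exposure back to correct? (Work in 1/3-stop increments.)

0.6 s

Scene light: 1 1/3 stops brighter.
ISO: 80 → 100 → 125 → 160 → 200 → 250 — 1 2/3 stops raised (brighter).
Aperture: f/8 → f/7.1 → f/6.3 → f/5.6 → f/5 → f/4.5 — 1 2/3 stops wider (brighter).
Net so far: 4 2/3 stops brighter. Shutter speed: 15 → 13 → 10 → 8 → 6 → 5 → 4 → 3.2 → 2.5 → 2 → 1.6 → 1.3 → 1 → 0.8 → 0.6.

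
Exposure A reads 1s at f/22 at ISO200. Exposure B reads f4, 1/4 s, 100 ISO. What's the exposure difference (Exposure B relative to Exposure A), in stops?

Aperture: f/22 → f/16 → f/11 → f/8 → f/5.6 → f/4 — 5 stops opened up (brighter).
Shutter speed: 1 → 1/2 → 1/4 — 2 stops faster (darker).
ISO: 200 → 100 — 1 stop dropped (darker).
Net: +5 −2 −1 = +2 stops.

2 stops brighter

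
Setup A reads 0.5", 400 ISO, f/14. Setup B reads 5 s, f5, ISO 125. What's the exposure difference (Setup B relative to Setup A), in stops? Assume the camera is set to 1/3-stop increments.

Aperture: f/14 → f/13 → f/11 → f/10 → f/9 → f/8 → f/7.1 → f/6.3 → f/5.6 → f/5 — 3 stops wider (brighter).
Shutter speed: 0.5 → 0.6 → 0.8 → 1 → 1.3 → 1.6 → 2 → 2.5 → 3.2 → 4 → 5 — 3 1/3 stops slower (brighter).
ISO: 400 → 320 → 250 → 200 → 160 → 125 — 1 2/3 stops lower (darker).
Net: +3 +3 1/3 −1 2/3 = +4 2/3 stops.

4 2/3 stops brighter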